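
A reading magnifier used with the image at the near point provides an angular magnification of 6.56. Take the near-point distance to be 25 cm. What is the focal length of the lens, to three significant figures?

For the image at the near point, M = 1 + D/f.
f = D/(M - 1) = 25/(6.56 - 1) = 4.496 cm.

4.50 cm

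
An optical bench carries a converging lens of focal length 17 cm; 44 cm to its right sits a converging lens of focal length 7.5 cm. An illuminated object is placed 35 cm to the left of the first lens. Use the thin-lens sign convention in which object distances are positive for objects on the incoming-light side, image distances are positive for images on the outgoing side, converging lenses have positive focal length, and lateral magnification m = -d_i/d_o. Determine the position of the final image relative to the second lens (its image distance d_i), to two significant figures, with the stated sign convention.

24 cm

First lens: d_i1 = 1/(1/17 - 1/35) = 33.056 cm.
The intermediate image is 33.056 cm to the right of lens 1, so d_o2 = L - d_i1 = 44 - 33.056 = 10.944 cm.
Second lens: d_i2 = 1/(1/7.5 - 1/(10.944)) = 23.831 cm.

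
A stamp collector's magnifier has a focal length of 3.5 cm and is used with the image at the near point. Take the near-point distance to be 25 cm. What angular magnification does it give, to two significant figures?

8.1

M = 1 + D/f = 1 + 25/3.5 = 8.143.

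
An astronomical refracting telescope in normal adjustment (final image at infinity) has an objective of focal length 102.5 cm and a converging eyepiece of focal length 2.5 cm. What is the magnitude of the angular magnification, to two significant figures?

41

|M| = f_obj/|f_eye| = 102.5/2.5 = 41.000.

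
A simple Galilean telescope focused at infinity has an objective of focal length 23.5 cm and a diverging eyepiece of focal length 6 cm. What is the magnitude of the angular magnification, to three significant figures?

|M| = f_obj/|f_eye| = 23.5/6 = 3.917.

3.92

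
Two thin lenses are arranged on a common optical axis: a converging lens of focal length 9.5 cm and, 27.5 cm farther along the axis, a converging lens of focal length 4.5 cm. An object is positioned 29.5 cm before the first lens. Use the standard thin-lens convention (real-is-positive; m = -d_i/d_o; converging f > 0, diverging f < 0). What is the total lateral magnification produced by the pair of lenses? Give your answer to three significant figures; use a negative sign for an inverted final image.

0.238

First lens: d_i1 = 1/(1/9.5 - 1/29.5) = 14.012 cm.
m_1 = -(14.012)/29.5 = -0.4750.
That image sits 13.488 cm in front of the second lens, so d_o2 = 13.488 cm.
Second lens: d_i2 = 1/(1/4.5 - 1/(13.488)) = 6.753 cm.
m_2 = -(6.753)/(13.488) = -0.5007.
The system's lateral magnification is m_1 m_2 = (-0.4750)(-0.5007) = 0.2378.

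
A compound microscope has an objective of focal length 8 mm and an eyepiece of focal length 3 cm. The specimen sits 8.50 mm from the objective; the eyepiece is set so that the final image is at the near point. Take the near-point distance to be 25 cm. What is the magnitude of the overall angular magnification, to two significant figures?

Convert to cm: f_obj = 8 mm = 0.8 cm; d_o = 8.50 mm = 0.85 cm.
Objective: 1/d_i = 1/f_obj - 1/d_o = 1/0.8 - 1/0.85 = 0.07353 cm^-1, so d_i = 13.600 cm.
m_obj = -d_i/d_o = -13.600/0.85 = -16.000.
Eyepiece angular magnification (image at near point): M_eye = 1 + D/f_e = 1 + 25/3 = 9.333.
Overall M = m_obj x M_eye = (-16.000)(9.333) = -149.33.
|M| = 149.33.

150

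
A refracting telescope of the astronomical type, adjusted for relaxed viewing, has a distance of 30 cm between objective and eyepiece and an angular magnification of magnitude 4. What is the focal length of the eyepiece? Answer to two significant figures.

6.0 cm

In normal adjustment the tube length equals f_obj + f_eye and |M| = f_obj/f_eye.
So f_obj = 4 f_eye and 4 f_eye + f_eye = 30 cm, giving f_eye = 30/5 = 6.000 cm and f_obj = 24.000 cm.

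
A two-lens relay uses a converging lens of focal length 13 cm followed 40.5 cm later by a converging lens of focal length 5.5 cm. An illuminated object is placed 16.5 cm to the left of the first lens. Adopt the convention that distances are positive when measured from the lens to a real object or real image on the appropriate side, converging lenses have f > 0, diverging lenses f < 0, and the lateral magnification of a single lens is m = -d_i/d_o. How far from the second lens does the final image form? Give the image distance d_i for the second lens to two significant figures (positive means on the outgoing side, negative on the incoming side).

4.3 cm

Applying the thin-lens equation to the first lens, 1/13 = 1/16.5 + 1/d_i1, which gives d_i1 = 61.286 cm.
This image would form 61.286 cm past lens 1, i.e. 20.786 cm beyond lens 2, so it is a virtual object for lens 2: d_o2 = 40.5 - 61.286 = -20.786 cm.
Applying the thin-lens equation again with f_2 = 5.5 cm and d_o2 = -20.786 cm gives d_i2 = 4.349 cm.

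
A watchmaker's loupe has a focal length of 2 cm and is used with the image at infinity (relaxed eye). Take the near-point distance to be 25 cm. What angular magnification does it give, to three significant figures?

M = D/f = 25/2 = 12.500.

12.5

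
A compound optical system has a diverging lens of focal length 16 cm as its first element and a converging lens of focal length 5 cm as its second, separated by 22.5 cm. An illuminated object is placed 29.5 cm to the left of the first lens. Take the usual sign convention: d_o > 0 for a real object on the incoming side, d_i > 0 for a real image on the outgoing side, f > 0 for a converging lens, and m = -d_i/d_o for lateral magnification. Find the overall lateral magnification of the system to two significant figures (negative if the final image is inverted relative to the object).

-0.063

First lens: d_i1 = 1/(1/(-16) - 1/29.5) = -10.374 cm.
m_1 = -(-10.374)/29.5 = 0.3516.
With d_i1 < 0 the first image is virtual and lies on the object side; the object distance for lens 2 is d_o2 = 22.5 - (-10.374) = 32.874 cm.
Second lens: d_i2 = 1/(1/5 - 1/(32.874)) = 5.897 cm.
m_2 = -(5.897)/(32.874) = -0.1794.
Total m = m_1 x m_2 = (0.3516)(-0.1794) = -0.0631.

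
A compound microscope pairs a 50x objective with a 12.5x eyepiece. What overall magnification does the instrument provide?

625

The overall magnification of a compound microscope is the product of the objective and eyepiece magnifications:
M = M_obj x M_eye = 50 x 12.5 = 625.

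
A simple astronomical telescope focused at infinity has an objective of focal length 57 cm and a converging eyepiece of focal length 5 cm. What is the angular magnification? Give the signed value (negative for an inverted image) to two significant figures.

M = -f_obj/f_eye = -57/(5) = -11.400.

-11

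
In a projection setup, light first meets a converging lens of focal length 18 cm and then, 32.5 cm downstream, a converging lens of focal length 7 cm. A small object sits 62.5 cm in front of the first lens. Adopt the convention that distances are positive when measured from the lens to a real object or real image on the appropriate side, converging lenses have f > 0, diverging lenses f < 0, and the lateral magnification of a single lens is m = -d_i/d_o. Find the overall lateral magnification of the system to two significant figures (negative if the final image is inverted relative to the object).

First lens: d_i1 = 1/(1/18 - 1/62.5) = 25.281 cm.
m_1 = -(25.281)/62.5 = -0.4045.
Object distance for lens 2: d_o2 = 32.5 - 25.281 = 7.219 cm.
Second lens: d_i2 = 1/(1/7 - 1/(7.219)) = 230.641 cm.
m_2 = -(230.641)/(7.219) = -31.9487.
The system's lateral magnification is m_1 m_2 = (-0.4045)(-31.9487) = 12.9231.

13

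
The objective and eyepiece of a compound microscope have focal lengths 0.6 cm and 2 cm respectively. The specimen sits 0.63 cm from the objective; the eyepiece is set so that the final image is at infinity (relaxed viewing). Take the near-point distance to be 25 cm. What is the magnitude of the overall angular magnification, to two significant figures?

Objective: 1/d_i = 1/f_obj - 1/d_o = 1/0.6 - 1/0.63 = 0.07937 cm^-1, so d_i = 12.600 cm.
m_obj = -d_i/d_o = -12.600/0.63 = -20.000.
Eyepiece angular magnification (image at infinity): M_eye = D/f_e = 25/2 = 12.500.
Overall M = m_obj x M_eye = (-20.000)(12.500) = -250.00.
|M| = 250.00.

250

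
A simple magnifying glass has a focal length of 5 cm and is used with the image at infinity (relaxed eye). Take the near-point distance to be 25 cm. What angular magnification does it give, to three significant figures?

M = D/f = 25/5 = 5.000.

5.00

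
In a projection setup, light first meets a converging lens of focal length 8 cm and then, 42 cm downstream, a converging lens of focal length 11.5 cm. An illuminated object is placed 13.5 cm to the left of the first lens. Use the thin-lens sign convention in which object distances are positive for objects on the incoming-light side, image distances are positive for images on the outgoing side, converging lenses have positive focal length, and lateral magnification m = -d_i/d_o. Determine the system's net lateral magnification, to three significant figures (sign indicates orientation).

First lens: d_i1 = 1/(1/8 - 1/13.5) = 19.636 cm.
m_1 = -(19.636)/13.5 = -1.4545.
That image sits 22.364 cm in front of the second lens, so d_o2 = 22.364 cm.
Second lens: d_i2 = 1/(1/11.5 - 1/(22.364)) = 23.674 cm.
m_2 = -(23.674)/(22.364) = -1.0586.
Overall magnification: m = m_1 m_2 = 1.5397.

1.54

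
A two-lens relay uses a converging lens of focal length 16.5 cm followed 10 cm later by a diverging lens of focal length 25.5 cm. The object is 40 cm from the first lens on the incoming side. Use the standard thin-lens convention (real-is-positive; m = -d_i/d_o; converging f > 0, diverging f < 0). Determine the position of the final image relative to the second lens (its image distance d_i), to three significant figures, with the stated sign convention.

First lens: d_i1 = 1/(1/16.5 - 1/40) = 28.085 cm.
Since 28.085 cm > 10 cm, the first image lies past the second lens and serves as a virtual object: d_o2 = L - d_i1 = -18.085 cm.
Second lens: d_i2 = 1/(1/(-25.5) - 1/(-18.085)) = 62.195 cm.

62.2 cm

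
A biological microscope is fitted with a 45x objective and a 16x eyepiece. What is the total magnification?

The overall magnification of a compound microscope is the product of the objective and eyepiece magnifications:
M = M_obj x M_eye = 45 x 16 = 720.

720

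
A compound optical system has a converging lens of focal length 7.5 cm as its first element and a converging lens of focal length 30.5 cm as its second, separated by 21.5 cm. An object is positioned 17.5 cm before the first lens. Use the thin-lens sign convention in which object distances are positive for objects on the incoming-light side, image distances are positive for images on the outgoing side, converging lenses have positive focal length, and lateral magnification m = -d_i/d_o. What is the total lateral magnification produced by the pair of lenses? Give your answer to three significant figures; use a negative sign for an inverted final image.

-1.03

Applying the thin-lens equation to the first lens, 1/7.5 = 1/17.5 + 1/d_i1, which gives d_i1 = 13.125 cm.
Its lateral magnification is m_1 = -d_i1/d_o1 = -(13.125)/17.5 = -0.7500.
Object distance for lens 2: d_o2 = 21.5 - 13.125 = 8.375 cm.
Applying the thin-lens equation again with f_2 = 30.5 cm and d_o2 = 8.375 cm gives d_i2 = -11.545 cm.
m_2 = -(-11.545)/(8.375) = 1.3785.
Overall magnification: m = m_1 m_2 = -1.0339.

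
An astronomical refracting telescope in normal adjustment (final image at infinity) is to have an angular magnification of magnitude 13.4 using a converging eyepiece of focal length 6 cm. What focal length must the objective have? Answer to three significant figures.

|M| = f_obj/|f_eye|, so f_obj = |M| x |f_eye| = 13.4 x 6 = 80.400 cm.

80.4 cm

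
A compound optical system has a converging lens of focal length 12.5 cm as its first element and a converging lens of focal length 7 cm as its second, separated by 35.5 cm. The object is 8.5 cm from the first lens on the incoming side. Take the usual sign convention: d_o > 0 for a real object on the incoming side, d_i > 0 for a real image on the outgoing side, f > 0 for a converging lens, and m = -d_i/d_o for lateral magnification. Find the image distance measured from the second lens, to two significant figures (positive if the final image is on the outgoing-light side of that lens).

7.9 cm

Lens 1: 1/d_i1 = 1/f_1 - 1/d_o1 = 1/12.5 - 1/8.5 = -0.03765 cm^-1, so d_i1 = -26.563 cm.
With d_i1 < 0 the first image is virtual and lies on the object side; the object distance for lens 2 is d_o2 = 35.5 - (-26.563) = 62.062 cm.
Lens 2: 1/d_i2 = 1/f_2 - 1/d_o2 = 1/7 - 1/(62.062) = 0.12674 cm^-1, so d_i2 = 7.890 cm.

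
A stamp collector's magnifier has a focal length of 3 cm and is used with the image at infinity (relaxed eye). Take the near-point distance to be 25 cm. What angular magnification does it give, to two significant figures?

8.3

M = D/f = 25/3 = 8.333.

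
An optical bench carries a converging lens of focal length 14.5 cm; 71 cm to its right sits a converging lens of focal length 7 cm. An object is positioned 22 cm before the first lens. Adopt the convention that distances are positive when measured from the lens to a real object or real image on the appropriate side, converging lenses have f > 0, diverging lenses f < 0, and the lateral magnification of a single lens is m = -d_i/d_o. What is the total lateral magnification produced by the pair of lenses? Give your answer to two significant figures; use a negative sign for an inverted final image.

0.63

First lens: d_i1 = 1/(1/14.5 - 1/22) = 42.533 cm.
m_1 = -(42.533)/22 = -1.9333.
The intermediate image is 42.533 cm to the right of lens 1, so d_o2 = L - d_i1 = 71 - 42.533 = 28.467 cm.
Second lens: d_i2 = 1/(1/7 - 1/(28.467)) = 9.283 cm.
m_2 = -(9.283)/(28.467) = -0.3261.
Overall magnification: m = m_1 m_2 = 0.6304.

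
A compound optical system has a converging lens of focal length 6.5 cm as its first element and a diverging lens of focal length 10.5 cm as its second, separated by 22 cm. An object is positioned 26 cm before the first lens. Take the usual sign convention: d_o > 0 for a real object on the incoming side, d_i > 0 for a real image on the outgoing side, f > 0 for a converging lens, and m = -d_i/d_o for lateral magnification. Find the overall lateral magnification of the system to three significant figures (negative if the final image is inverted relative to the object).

Lens 1: 1/d_i1 = 1/f_1 - 1/d_o1 = 1/6.5 - 1/26 = 0.11538 cm^-1, so d_i1 = 8.667 cm.
m_1 = -(8.667)/26 = -0.3333.
The intermediate image is 8.667 cm to the right of lens 1, so d_o2 = L - d_i1 = 22 - 8.667 = 13.333 cm.
Lens 2: 1/d_i2 = 1/f_2 - 1/d_o2 = 1/(-10.5) - 1/(13.333) = -0.17024 cm^-1, so d_i2 = -5.874 cm.
m_2 = -(-5.874)/(13.333) = 0.4406.
Overall magnification: m = m_1 m_2 = -0.1469.

-0.147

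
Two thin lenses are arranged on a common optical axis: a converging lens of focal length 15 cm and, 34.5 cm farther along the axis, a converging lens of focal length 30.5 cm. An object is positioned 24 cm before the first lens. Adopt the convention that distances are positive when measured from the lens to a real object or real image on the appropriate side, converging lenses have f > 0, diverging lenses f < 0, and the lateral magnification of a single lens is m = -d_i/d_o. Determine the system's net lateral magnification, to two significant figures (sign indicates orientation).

Lens 1: 1/d_i1 = 1/f_1 - 1/d_o1 = 1/15 - 1/24 = 0.02500 cm^-1, so d_i1 = 40.000 cm.
m_1 = -(40.000)/24 = -1.6667.
This image would form 40.000 cm past lens 1, i.e. 5.500 cm beyond lens 2, so it is a virtual object for lens 2: d_o2 = 34.5 - 40.000 = -5.500 cm.
Lens 2: 1/d_i2 = 1/f_2 - 1/d_o2 = 1/30.5 - 1/(-5.500) = 0.21461 cm^-1, so d_i2 = 4.660 cm.
m_2 = -(4.660)/(-5.500) = 0.8472.
Overall magnification: m = m_1 m_2 = -1.4120.

-1.4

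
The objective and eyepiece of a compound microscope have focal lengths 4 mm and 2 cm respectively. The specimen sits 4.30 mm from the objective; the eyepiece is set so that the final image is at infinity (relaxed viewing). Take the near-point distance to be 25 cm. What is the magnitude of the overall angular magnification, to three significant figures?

167

Convert to cm: f_obj = 4 mm = 0.4 cm; d_o = 4.30 mm = 0.43 cm.
Objective: 1/d_i = 1/f_obj - 1/d_o = 1/0.4 - 1/0.43 = 0.17442 cm^-1, so d_i = 5.733 cm.
m_obj = -d_i/d_o = -5.733/0.43 = -13.333.
Eyepiece angular magnification (image at infinity): M_eye = D/f_e = 25/2 = 12.500.
Overall M = m_obj x M_eye = (-13.333)(12.500) = -166.67.
|M| = 166.67.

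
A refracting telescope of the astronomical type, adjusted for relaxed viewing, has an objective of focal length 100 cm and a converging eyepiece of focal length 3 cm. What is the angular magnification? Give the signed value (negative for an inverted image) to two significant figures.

-33

M = -f_obj/f_eye = -100/(3) = -33.333.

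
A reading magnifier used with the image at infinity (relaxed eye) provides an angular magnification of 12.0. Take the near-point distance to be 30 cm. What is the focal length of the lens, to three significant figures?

For the image at infinity, M = D/f.
f = D/M = 30/12.0 = 2.500 cm.

2.50 cm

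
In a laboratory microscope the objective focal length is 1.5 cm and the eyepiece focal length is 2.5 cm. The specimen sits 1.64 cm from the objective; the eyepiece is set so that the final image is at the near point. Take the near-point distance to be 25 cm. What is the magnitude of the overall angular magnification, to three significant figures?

118

Objective: 1/d_i = 1/f_obj - 1/d_o = 1/1.5 - 1/1.64 = 0.05691 cm^-1, so d_i = 17.571 cm.
m_obj = -d_i/d_o = -17.571/1.64 = -10.714.
Eyepiece angular magnification (image at near point): M_eye = 1 + D/f_e = 1 + 25/2.5 = 11.000.
Overall M = m_obj x M_eye = (-10.714)(11.000) = -117.86.
|M| = 117.86.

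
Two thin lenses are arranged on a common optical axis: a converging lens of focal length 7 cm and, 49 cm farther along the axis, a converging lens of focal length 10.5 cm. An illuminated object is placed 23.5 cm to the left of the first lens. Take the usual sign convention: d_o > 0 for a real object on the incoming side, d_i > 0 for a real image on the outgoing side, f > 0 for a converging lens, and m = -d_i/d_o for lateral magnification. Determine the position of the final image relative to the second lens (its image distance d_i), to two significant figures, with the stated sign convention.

14 cm

Lens 1: 1/d_i1 = 1/f_1 - 1/d_o1 = 1/7 - 1/23.5 = 0.10030 cm^-1, so d_i1 = 9.970 cm.
Object distance for lens 2: d_o2 = 49 - 9.970 = 39.030 cm.
Lens 2: 1/d_i2 = 1/f_2 - 1/d_o2 = 1/10.5 - 1/(39.030) = 0.06962 cm^-1, so d_i2 = 14.364 cm.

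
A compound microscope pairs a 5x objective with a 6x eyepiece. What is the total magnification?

The overall magnification of a compound microscope is the product of the objective and eyepiece magnifications:
M = M_obj x M_eye = 5 x 6 = 30.

30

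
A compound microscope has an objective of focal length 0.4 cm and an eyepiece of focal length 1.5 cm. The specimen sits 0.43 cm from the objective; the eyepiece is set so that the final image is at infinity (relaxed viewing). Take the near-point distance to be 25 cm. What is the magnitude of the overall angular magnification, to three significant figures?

Objective: 1/d_i = 1/f_obj - 1/d_o = 1/0.4 - 1/0.43 = 0.17442 cm^-1, so d_i = 5.733 cm.
m_obj = -d_i/d_o = -5.733/0.43 = -13.333.
Eyepiece angular magnification (image at infinity): M_eye = D/f_e = 25/1.5 = 16.667.
Overall M = m_obj x M_eye = (-13.333)(16.667) = -222.22.
|M| = 222.22.

222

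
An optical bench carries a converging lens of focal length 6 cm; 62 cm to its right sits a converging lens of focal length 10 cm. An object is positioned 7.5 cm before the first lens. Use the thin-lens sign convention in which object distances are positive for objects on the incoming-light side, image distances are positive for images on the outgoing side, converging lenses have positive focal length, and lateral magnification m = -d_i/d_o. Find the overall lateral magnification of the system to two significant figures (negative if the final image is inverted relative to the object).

1.8

Applying the thin-lens equation to the first lens, 1/6 = 1/7.5 + 1/d_i1, which gives d_i1 = 30.000 cm.
Its lateral magnification is m_1 = -d_i1/d_o1 = -(30.000)/7.5 = -4.0000.
The intermediate image is 30.000 cm to the right of lens 1, so d_o2 = L - d_i1 = 62 - 30.000 = 32.000 cm.
Applying the thin-lens equation again with f_2 = 10 cm and d_o2 = 32.000 cm gives d_i2 = 14.545 cm.
m_2 = -(14.545)/(32.000) = -0.4545.
Overall magnification: m = m_1 m_2 = 1.8182.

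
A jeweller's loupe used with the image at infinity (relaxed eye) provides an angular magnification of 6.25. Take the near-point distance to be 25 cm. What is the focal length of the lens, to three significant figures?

4.00 cm

For the image at infinity, M = D/f.
f = D/M = 25/6.25 = 4.000 cm.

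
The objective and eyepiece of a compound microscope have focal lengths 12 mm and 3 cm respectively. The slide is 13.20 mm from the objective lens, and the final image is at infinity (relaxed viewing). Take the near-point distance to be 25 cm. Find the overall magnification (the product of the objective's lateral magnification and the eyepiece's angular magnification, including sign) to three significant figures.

Convert to cm: f_obj = 12 mm = 1.2 cm; d_o = 13.20 mm = 1.32 cm.
Objective: 1/d_i = 1/f_obj - 1/d_o = 1/1.2 - 1/1.32 = 0.07576 cm^-1, so d_i = 13.200 cm.
m_obj = -d_i/d_o = -13.200/1.32 = -10.000.
Eyepiece angular magnification (image at infinity): M_eye = D/f_e = 25/3 = 8.333.
Overall M = m_obj x M_eye = (-10.000)(8.333) = -83.33.

-83.3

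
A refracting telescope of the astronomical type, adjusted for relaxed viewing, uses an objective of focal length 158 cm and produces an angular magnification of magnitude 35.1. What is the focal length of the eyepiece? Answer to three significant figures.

4.50 cm

|M| = f_obj/f_eye, so f_eye = f_obj/|M| = 158/35.1 = 4.501 cm.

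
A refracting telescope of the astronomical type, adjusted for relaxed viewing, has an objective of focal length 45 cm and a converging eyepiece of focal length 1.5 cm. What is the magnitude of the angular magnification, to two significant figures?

|M| = f_obj/|f_eye| = 45/1.5 = 30.000.

30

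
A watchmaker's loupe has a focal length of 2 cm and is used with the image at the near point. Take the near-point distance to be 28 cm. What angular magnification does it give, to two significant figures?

M = 1 + D/f = 1 + 28/2 = 15.000.

15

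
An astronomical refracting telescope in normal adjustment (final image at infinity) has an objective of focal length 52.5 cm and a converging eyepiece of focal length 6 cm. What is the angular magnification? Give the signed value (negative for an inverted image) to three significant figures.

M = -f_obj/f_eye = -52.5/(6) = -8.750.

-8.75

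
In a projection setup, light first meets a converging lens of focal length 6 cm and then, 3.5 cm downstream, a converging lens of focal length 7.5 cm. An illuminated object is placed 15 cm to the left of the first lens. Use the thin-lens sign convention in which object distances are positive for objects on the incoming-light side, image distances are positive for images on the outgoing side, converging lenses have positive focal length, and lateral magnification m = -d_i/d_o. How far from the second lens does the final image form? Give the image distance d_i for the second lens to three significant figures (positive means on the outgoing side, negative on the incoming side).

3.48 cm

Lens 1: 1/d_i1 = 1/f_1 - 1/d_o1 = 1/6 - 1/15 = 0.10000 cm^-1, so d_i1 = 10.000 cm.
Since 10.000 cm > 3.5 cm, the first image lies past the second lens and serves as a virtual object: d_o2 = L - d_i1 = -6.500 cm.
Lens 2: 1/d_i2 = 1/f_2 - 1/d_o2 = 1/7.5 - 1/(-6.500) = 0.28718 cm^-1, so d_i2 = 3.482 cm.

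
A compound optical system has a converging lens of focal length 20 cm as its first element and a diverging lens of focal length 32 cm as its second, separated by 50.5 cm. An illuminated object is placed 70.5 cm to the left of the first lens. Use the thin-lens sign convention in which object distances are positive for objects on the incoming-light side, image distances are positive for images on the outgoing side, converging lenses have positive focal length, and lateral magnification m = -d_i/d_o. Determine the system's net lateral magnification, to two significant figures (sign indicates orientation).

First lens: d_i1 = 1/(1/20 - 1/70.5) = 27.921 cm.
m_1 = -(27.921)/70.5 = -0.3960.
That image sits 22.579 cm in front of the second lens, so d_o2 = 22.579 cm.
Second lens: d_i2 = 1/(1/(-32) - 1/(22.579)) = -13.238 cm.
m_2 = -(-13.238)/(22.579) = 0.5863.
The system's lateral magnification is m_1 m_2 = (-0.3960)(0.5863) = -0.2322.

-0.23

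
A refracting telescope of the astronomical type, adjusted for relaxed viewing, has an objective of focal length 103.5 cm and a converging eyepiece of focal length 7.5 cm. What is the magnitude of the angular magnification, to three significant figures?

|M| = f_obj/|f_eye| = 103.5/7.5 = 13.800.

13.8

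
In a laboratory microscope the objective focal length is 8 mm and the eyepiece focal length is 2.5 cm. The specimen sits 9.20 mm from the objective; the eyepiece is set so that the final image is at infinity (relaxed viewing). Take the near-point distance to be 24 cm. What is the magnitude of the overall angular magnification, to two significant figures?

64

Convert to cm: f_obj = 8 mm = 0.8 cm; d_o = 9.20 mm = 0.92 cm.
Objective: 1/d_i = 1/f_obj - 1/d_o = 1/0.8 - 1/0.92 = 0.16304 cm^-1, so d_i = 6.133 cm.
m_obj = -d_i/d_o = -6.133/0.92 = -6.667.
Eyepiece angular magnification (image at infinity): M_eye = D/f_e = 24/2.5 = 9.600.
Overall M = m_obj x M_eye = (-6.667)(9.600) = -64.00.
|M| = 64.00.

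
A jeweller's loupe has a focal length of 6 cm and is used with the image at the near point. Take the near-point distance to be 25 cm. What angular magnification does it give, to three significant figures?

M = 1 + D/f = 1 + 25/6 = 5.167.

5.17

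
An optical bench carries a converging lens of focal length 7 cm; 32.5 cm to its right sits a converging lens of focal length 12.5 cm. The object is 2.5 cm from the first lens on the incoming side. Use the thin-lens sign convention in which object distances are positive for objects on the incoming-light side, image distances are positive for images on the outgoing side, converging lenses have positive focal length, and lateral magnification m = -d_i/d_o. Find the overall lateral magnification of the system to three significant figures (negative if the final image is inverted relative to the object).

Applying the thin-lens equation to the first lens, 1/7 = 1/2.5 + 1/d_i1, which gives d_i1 = -3.889 cm.
Its lateral magnification is m_1 = -d_i1/d_o1 = -(-3.889)/2.5 = 1.5556.
The intermediate image is virtual, 3.889 cm to the left of lens 1, so d_o2 = L - d_i1 = 32.5 - (-3.889) = 36.389 cm.
Applying the thin-lens equation again with f_2 = 12.5 cm and d_o2 = 36.389 cm gives d_i2 = 19.041 cm.
m_2 = -(19.041)/(36.389) = -0.5233.
The system's lateral magnification is m_1 m_2 = (1.5556)(-0.5233) = -0.8140.

-0.814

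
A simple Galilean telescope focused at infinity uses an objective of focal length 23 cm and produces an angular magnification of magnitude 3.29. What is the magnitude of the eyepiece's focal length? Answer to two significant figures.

|M| = f_obj/|f_eye|, so |f_eye| = f_obj/|M| = 23/3.29 = 6.991 cm.
(The eyepiece is diverging, so its signed focal length is -6.991 cm.)

7.0 cm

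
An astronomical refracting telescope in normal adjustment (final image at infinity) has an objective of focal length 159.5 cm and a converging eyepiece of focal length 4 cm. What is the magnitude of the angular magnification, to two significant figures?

40

|M| = f_obj/|f_eye| = 159.5/4 = 39.875.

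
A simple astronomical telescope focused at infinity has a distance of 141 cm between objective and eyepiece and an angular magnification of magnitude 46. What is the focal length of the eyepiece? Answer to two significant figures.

3.0 cm

In normal adjustment the tube length equals f_obj + f_eye and |M| = f_obj/f_eye.
So f_obj = 46 f_eye and 46 f_eye + f_eye = 141 cm, giving f_eye = 141/47 = 3.000 cm and f_obj = 138.000 cm.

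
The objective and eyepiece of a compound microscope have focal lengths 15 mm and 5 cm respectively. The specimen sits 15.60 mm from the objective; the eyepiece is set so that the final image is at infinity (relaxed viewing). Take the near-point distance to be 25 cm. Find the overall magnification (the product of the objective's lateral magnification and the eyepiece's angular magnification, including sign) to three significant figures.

Convert to cm: f_obj = 15 mm = 1.5 cm; d_o = 15.60 mm = 1.56 cm.
Objective: 1/d_i = 1/f_obj - 1/d_o = 1/1.5 - 1/1.56 = 0.02564 cm^-1, so d_i = 39.000 cm.
m_obj = -d_i/d_o = -39.000/1.56 = -25.000.
Eyepiece angular magnification (image at infinity): M_eye = D/f_e = 25/5 = 5.000.
Overall M = m_obj x M_eye = (-25.000)(5.000) = -125.00.

-125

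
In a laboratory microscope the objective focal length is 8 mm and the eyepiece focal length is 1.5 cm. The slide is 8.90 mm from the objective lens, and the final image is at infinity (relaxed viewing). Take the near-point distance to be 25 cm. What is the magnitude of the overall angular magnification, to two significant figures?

Convert to cm: f_obj = 8 mm = 0.8 cm; d_o = 8.90 mm = 0.89 cm.
Objective: 1/d_i = 1/f_obj - 1/d_o = 1/0.8 - 1/0.89 = 0.12640 cm^-1, so d_i = 7.911 cm.
m_obj = -d_i/d_o = -7.911/0.89 = -8.889.
Eyepiece angular magnification (image at infinity): M_eye = D/f_e = 25/1.5 = 16.667.
Overall M = m_obj x M_eye = (-8.889)(16.667) = -148.15.
|M| = 148.15.

150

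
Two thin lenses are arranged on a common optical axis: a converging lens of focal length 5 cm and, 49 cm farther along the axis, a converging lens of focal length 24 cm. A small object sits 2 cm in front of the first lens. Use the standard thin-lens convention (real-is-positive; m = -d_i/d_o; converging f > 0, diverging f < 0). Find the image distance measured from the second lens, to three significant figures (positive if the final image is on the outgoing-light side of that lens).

First lens: d_i1 = 1/(1/5 - 1/2) = -3.333 cm.
The intermediate image is virtual, 3.333 cm to the left of lens 1, so d_o2 = L - d_i1 = 49 - (-3.333) = 52.333 cm.
Second lens: d_i2 = 1/(1/24 - 1/(52.333)) = 44.329 cm.

44.3 cm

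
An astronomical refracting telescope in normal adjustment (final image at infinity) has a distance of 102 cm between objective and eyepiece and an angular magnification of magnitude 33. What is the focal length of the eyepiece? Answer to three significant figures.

In normal adjustment the tube length equals f_obj + f_eye and |M| = f_obj/f_eye.
So f_obj = 33 f_eye and 33 f_eye + f_eye = 102 cm, giving f_eye = 102/34 = 3.000 cm and f_obj = 99.000 cm.

3.00 cm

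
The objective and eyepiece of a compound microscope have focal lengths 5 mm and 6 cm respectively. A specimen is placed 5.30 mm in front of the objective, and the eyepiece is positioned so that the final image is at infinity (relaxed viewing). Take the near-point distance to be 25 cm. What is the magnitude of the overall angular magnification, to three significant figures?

Convert to cm: f_obj = 5 mm = 0.5 cm; d_o = 5.30 mm = 0.53 cm.
Objective: 1/d_i = 1/f_obj - 1/d_o = 1/0.5 - 1/0.53 = 0.11321 cm^-1, so d_i = 8.833 cm.
m_obj = -d_i/d_o = -8.833/0.53 = -16.667.
Eyepiece angular magnification (image at infinity): M_eye = D/f_e = 25/6 = 4.167.
Overall M = m_obj x M_eye = (-16.667)(4.167) = -69.44.
|M| = 69.44.

69.4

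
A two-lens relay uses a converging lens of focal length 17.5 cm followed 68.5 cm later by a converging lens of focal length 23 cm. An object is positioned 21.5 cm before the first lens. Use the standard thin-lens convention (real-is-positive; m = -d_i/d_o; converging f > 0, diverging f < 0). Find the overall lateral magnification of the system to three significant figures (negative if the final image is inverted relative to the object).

-2.07

Lens 1: 1/d_i1 = 1/f_1 - 1/d_o1 = 1/17.5 - 1/21.5 = 0.01063 cm^-1, so d_i1 = 94.063 cm.
m_1 = -(94.063)/21.5 = -4.3750.
Since 94.063 cm > 68.5 cm, the first image lies past the second lens and serves as a virtual object: d_o2 = L - d_i1 = -25.563 cm.
Lens 2: 1/d_i2 = 1/f_2 - 1/d_o2 = 1/23 - 1/(-25.563) = 0.08260 cm^-1, so d_i2 = 12.107 cm.
m_2 = -(12.107)/(-25.563) = 0.4736.
The system's lateral magnification is m_1 m_2 = (-4.3750)(0.4736) = -2.0721.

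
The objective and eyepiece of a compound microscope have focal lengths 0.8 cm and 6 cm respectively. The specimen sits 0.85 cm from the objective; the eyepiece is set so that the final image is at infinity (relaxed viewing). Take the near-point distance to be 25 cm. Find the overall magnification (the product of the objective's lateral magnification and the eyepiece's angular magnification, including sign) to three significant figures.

Objective: 1/d_i = 1/f_obj - 1/d_o = 1/0.8 - 1/0.85 = 0.07353 cm^-1, so d_i = 13.600 cm.
m_obj = -d_i/d_o = -13.600/0.85 = -16.000.
Eyepiece angular magnification (image at infinity): M_eye = D/f_e = 25/6 = 4.167.
Overall M = m_obj x M_eye = (-16.000)(4.167) = -66.67.

-66.7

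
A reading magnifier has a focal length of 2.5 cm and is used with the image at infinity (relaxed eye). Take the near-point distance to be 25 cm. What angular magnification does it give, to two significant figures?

10

M = D/f = 25/2.5 = 10.000.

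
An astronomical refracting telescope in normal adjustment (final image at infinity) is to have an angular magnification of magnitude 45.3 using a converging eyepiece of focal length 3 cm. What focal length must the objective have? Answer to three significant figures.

136 cm

|M| = f_obj/|f_eye|, so f_obj = |M| x |f_eye| = 45.3 x 3 = 135.900 cm.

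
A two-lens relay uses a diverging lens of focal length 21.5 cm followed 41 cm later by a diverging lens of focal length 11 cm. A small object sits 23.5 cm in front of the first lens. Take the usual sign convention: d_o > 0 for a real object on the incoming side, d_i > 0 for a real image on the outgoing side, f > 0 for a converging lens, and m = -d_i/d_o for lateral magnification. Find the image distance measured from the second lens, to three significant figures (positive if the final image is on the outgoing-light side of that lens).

-9.09 cm

Lens 1: 1/d_i1 = 1/f_1 - 1/d_o1 = 1/(-21.5) - 1/23.5 = -0.08906 cm^-1, so d_i1 = -11.228 cm.
With d_i1 < 0 the first image is virtual and lies on the object side; the object distance for lens 2 is d_o2 = 41 - (-11.228) = 52.228 cm.
Lens 2: 1/d_i2 = 1/f_2 - 1/d_o2 = 1/(-11) - 1/(52.228) = -0.11006 cm^-1, so d_i2 = -9.086 cm.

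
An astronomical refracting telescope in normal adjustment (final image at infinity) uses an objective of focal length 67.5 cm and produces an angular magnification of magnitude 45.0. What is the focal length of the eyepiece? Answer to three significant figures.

1.50 cm

|M| = f_obj/f_eye, so f_eye = f_obj/|M| = 67.5/45.0 = 1.500 cm.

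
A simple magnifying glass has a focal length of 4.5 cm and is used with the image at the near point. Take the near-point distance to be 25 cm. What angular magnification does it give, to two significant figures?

6.6

M = 1 + D/f = 1 + 25/4.5 = 6.556.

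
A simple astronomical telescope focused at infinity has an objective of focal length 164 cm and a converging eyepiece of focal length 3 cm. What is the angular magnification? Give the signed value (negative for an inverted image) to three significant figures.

M = -f_obj/f_eye = -164/(3) = -54.667.

-54.7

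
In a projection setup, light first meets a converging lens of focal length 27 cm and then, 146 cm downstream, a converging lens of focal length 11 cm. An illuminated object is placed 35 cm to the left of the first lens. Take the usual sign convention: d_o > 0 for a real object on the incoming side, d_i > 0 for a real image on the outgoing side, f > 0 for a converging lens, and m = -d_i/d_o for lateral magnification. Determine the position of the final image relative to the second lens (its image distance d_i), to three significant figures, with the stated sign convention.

18.2 cm

Lens 1: 1/d_i1 = 1/f_1 - 1/d_o1 = 1/27 - 1/35 = 0.00847 cm^-1, so d_i1 = 118.125 cm.
Object distance for lens 2: d_o2 = 146 - 118.125 = 27.875 cm.
Lens 2: 1/d_i2 = 1/f_2 - 1/d_o2 = 1/11 - 1/(27.875) = 0.05503 cm^-1, so d_i2 = 18.170 cm.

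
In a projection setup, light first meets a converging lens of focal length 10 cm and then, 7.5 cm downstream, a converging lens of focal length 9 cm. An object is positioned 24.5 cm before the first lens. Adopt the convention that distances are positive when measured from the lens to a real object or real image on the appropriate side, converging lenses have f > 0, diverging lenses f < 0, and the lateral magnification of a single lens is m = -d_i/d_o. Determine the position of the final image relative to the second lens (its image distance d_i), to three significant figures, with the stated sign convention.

Applying the thin-lens equation to the first lens, 1/10 = 1/24.5 + 1/d_i1, which gives d_i1 = 16.897 cm.
This image would form 16.897 cm past lens 1, i.e. 9.397 cm beyond lens 2, so it is a virtual object for lens 2: d_o2 = 7.5 - 16.897 = -9.397 cm.
Applying the thin-lens equation again with f_2 = 9 cm and d_o2 = -9.397 cm gives d_i2 = 4.597 cm.

4.60 cm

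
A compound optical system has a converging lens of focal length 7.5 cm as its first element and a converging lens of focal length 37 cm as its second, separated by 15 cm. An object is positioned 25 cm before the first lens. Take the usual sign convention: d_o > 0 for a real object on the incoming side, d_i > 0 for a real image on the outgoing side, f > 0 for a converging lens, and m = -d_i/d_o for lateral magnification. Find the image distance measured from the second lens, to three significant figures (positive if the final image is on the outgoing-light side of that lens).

-4.85 cm

First lens: d_i1 = 1/(1/7.5 - 1/25) = 10.714 cm.
Object distance for lens 2: d_o2 = 15 - 10.714 = 4.286 cm.
Second lens: d_i2 = 1/(1/37 - 1/(4.286)) = -4.847 cm.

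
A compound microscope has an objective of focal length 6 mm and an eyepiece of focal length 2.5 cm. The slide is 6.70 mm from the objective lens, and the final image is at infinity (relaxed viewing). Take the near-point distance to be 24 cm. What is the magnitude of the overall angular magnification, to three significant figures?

Convert to cm: f_obj = 6 mm = 0.6 cm; d_o = 6.70 mm = 0.67 cm.
Objective: 1/d_i = 1/f_obj - 1/d_o = 1/0.6 - 1/0.67 = 0.17413 cm^-1, so d_i = 5.743 cm.
m_obj = -d_i/d_o = -5.743/0.67 = -8.571.
Eyepiece angular magnification (image at infinity): M_eye = D/f_e = 24/2.5 = 9.600.
Overall M = m_obj x M_eye = (-8.571)(9.600) = -82.29.
|M| = 82.29.

82.3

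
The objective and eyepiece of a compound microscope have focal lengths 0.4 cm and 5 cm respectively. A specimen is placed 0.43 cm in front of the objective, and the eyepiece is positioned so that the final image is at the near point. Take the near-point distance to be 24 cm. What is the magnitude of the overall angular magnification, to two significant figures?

77

Objective: 1/d_i = 1/f_obj - 1/d_o = 1/0.4 - 1/0.43 = 0.17442 cm^-1, so d_i = 5.733 cm.
m_obj = -d_i/d_o = -5.733/0.43 = -13.333.
Eyepiece angular magnification (image at near point): M_eye = 1 + D/f_e = 1 + 24/5 = 5.800.
Overall M = m_obj x M_eye = (-13.333)(5.800) = -77.33.
|M| = 77.33.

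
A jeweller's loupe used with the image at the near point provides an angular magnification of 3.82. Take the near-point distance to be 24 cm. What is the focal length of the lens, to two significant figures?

8.5 cm

For the image at the near point, M = 1 + D/f.
f = D/(M - 1) = 24/(3.82 - 1) = 8.511 cm.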